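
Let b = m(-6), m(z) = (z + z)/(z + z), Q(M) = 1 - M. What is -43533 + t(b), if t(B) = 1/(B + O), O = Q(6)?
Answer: -174133/4 ≈ -43533.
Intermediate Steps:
O = -5 (O = 1 - 1*6 = 1 - 6 = -5)
m(z) = 1 (m(z) = (2*z)/((2*z)) = (2*z)*(1/(2*z)) = 1)
b = 1
t(B) = 1/(-5 + B) (t(B) = 1/(B - 5) = 1/(-5 + B))
-43533 + t(b) = -43533 + 1/(-5 + 1) = -43533 + 1/(-4) = -43533 - 1/4 = -174133/4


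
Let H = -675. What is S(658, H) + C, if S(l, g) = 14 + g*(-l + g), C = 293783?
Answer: 1193572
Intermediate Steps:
S(l, g) = 14 + g*(g - l)
S(658, H) + C = (14 + (-675)² - 1*(-675)*658) + 293783 = (14 + 455625 + 444150) + 293783 = 899789 + 293783 = 1193572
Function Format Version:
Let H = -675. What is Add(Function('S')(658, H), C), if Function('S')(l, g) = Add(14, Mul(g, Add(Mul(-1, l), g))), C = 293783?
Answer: 1193572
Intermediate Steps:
Function('S')(l, g) = Add(14, Mul(g, Add(g, Mul(-1, l))))
Add(Function('S')(658, H), C) = Add(Add(14, Pow(-675, 2), Mul(-1, -675, 658)), 293783) = Add(Add(14, 455625, 444150), 293783) = Add(899789, 293783) = 1193572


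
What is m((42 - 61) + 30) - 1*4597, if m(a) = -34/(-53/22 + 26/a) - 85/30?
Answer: -23111/6 ≈ -3851.8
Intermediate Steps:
m(a) = -17/6 - 34/(-53/22 + 26/a) (m(a) = -34/(-53*1/22 + 26/a) - 85*1/30 = -34/(-53/22 + 26/a) - 17/6 = -17/6 - 34/(-53/22 + 26/a))
m((42 - 61) + 30) - 1*4597 = 17*(572 + 211*((42 - 61) + 30))/(6*(-572 + 53*((42 - 61) + 30))) - 1*4597 = 17*(572 + 211*(-19 + 30))/(6*(-572 + 53*(-19 + 30))) - 4597 = 17*(572 + 211*11)/(6*(-572 + 53*11)) - 4597 = 17*(572 + 2321)/(6*(-572 + 583)) - 4597 = (17/6)*2893/11 - 4597 = (17/6)*(1/11)*2893 - 4597 = 4471/6 - 4597 = -23111/6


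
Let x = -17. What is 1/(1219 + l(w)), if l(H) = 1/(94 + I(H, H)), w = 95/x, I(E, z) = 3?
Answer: 97/118244 ≈ 0.00082034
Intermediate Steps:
w = -95/17 (w = 95/(-17) = 95*(-1/17) = -95/17 ≈ -5.5882)
l(H) = 1/97 (l(H) = 1/(94 + 3) = 1/97)
1/(1219 + l(w)) = 1/(1219 + 1/97) = 1/(118244/97) = 97/118244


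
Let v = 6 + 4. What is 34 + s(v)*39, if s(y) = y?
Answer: 424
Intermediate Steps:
v = 10
34 + s(v)*39 = 34 + 10*39 = 34 + 390 = 424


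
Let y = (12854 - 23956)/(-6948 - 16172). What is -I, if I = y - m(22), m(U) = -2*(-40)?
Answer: 919249/11560 ≈ 79.520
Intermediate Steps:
m(U) = 80
y = 5551/11560 (y = -11102/(-23120) = -11102*(-1/23120) = 5551/11560 ≈ 0.48019)
I = -919249/11560 (I = 5551/11560 - 1*80 = 5551/11560 - 80 = -919249/11560 ≈ -79.520)
-I = -1*(-919249/11560) = 919249/11560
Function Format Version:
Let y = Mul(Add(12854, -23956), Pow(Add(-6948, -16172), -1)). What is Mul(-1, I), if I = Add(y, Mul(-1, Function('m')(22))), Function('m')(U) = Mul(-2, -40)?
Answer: Rational(919249, 11560) ≈ 79.520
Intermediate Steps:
Function('m')(U) = 80
y = Rational(5551, 11560) (y = Mul(-11102, Pow(-23120, -1)) = Mul(-11102, Rational(-1, 23120)) = Rational(5551, 11560) ≈ 0.48019)
I = Rational(-919249, 11560) (I = Add(Rational(5551, 11560), Mul(-1, 80)) = Add(Rational(5551, 11560), -80) = Rational(-919249, 11560) ≈ -79.520)
Mul(-1, I) = Mul(-1, Rational(-919249, 11560)) = Rational(919249, 11560)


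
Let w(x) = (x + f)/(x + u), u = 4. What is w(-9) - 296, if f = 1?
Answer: -1472/5 ≈ -294.40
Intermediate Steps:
w(x) = (1 + x)/(4 + x) (w(x) = (x + 1)/(x + 4) = (1 + x)/(4 + x))
w(-9) - 296 = (1 - 9)/(4 - 9) - 296 = -8/(-5) - 296 = -⅕*(-8) - 296 = 8/5 - 296 = -1472/5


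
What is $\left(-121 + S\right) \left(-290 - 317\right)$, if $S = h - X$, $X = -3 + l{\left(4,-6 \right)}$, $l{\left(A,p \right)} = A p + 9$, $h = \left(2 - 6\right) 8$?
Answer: $81945$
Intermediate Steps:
$h = -32$ ($h = \left(-4\right) 8 = -32$)
$l{\left(A,p \right)} = 9 + A p$
$X = -18$ ($X = -3 + \left(9 + 4 \left(-6\right)\right) = -3 + \left(9 - 24\right) = -3 - 15 = -18$)
$S = -14$ ($S = -32 - -18 = -32 + 18 = -14$)
$\left(-121 + S\right) \left(-290 - 317\right) = \left(-121 - 14\right) \left(-290 - 317\right) = \left(-135\right) \left(-607\right) = 81945$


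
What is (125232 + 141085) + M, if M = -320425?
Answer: -54108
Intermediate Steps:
(125232 + 141085) + M = (125232 + 141085) - 320425 = 266317 - 320425 = -54108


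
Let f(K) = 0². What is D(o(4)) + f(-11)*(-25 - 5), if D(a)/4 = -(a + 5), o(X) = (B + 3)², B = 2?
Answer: -120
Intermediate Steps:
f(K) = 0
o(X) = 25 (o(X) = (2 + 3)² = 5² = 25)
D(a) = -20 - 4*a (D(a) = 4*(-(a + 5)) = 4*(-(5 + a)) = 4*(-5 - a) = -20 - 4*a)
D(o(4)) + f(-11)*(-25 - 5) = (-20 - 4*25) + 0*(-25 - 5) = (-20 - 100) + 0*(-30) = -120 + 0 = -120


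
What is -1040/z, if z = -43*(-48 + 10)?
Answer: -520/817 ≈ -0.63647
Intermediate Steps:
z = 1634 (z = -43*(-38) = 1634)
-1040/z = -1040/1634 = -1040*1/1634 = -520/817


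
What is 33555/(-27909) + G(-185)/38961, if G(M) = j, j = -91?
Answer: -11195522/9293697 ≈ -1.2046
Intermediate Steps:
G(M) = -91
33555/(-27909) + G(-185)/38961 = 33555/(-27909) - 91/38961 = 33555*(-1/27909) - 91*1/38961 = -11185/9303 - 7/2997 = -11195522/9293697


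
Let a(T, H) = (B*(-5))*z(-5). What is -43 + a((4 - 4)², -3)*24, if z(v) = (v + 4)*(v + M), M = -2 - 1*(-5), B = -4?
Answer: 917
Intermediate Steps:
M = 3 (M = -2 + 5 = 3)
z(v) = (3 + v)*(4 + v) (z(v) = (v + 4)*(v + 3) = (4 + v)*(3 + v) = (3 + v)*(4 + v))
a(T, H) = 40 (a(T, H) = (-4*(-5))*(12 + (-5)² + 7*(-5)) = 20*(12 + 25 - 35) = 20*2 = 40)
-43 + a((4 - 4)², -3)*24 = -43 + 40*24 = -43 + 960 = 917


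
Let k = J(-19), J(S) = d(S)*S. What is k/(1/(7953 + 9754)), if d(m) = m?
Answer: 6392227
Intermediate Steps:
J(S) = S² (J(S) = S*S = S²)
k = 361 (k = (-19)² = 361)
k/(1/(7953 + 9754)) = 361/(1/(7953 + 9754)) = 361/(1/17707) = 361*17707 = 6392227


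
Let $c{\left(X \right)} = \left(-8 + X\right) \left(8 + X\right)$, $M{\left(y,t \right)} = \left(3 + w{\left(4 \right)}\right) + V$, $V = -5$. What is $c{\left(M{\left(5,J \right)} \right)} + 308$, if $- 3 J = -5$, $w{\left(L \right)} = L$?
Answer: $248$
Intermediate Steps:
$J = \frac{5}{3}$ ($J = \left(- \frac{1}{3}\right) \left(-5\right) = \frac{5}{3} \approx 1.6667$)
$M{\left(y,t \right)} = 2$ ($M{\left(y,t \right)} = \left(3 + 4\right) - 5 = 7 - 5 = 2$)
$c{\left(M{\left(5,J \right)} \right)} + 308 = \left(-64 + 2^{2}\right) + 308 = \left(-64 + 4\right) + 308 = -60 + 308 = 248$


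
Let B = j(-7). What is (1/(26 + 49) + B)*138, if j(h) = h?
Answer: -24104/25 ≈ -964.16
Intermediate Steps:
B = -7
(1/(26 + 49) + B)*138 = (1/(26 + 49) - 7)*138 = (1/75 - 7)*138 = -524/75*138 = -24104/25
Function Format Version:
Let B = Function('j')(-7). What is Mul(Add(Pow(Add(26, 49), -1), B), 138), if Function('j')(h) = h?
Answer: Rational(-24104, 25) ≈ -964.16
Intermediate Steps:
B = -7
Mul(Add(Pow(Add(26, 49), -1), B), 138) = Mul(Add(Pow(Add(26, 49), -1), -7), 138) = Mul(Add(Pow(75, -1), -7), 138) = Mul(Add(Rational(1, 75), -7), 138) = Mul(Rational(-524, 75), 138) = Rational(-24104, 25)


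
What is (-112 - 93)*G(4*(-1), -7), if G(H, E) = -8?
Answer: 1640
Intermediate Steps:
(-112 - 93)*G(4*(-1), -7) = (-112 - 93)*(-8) = -205*(-8) = 1640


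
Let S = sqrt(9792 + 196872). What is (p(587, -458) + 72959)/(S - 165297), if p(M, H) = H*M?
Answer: 10793177813/9107630515 + 391774*sqrt(51666)/27322891545 ≈ 1.1883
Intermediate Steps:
S = 2*sqrt(51666) (S = sqrt(206664) = 2*sqrt(51666) ≈ 454.60)
(p(587, -458) + 72959)/(S - 165297) = (-458*587 + 72959)/(2*sqrt(51666) - 165297) = (-268846 + 72959)/(-165297 + 2*sqrt(51666)) = -195887/(-165297 + 2*sqrt(51666))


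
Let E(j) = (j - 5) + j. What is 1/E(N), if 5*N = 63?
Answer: 5/101 ≈ 0.049505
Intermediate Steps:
N = 63/5 (N = (⅕)*63 = 63/5 ≈ 12.600)
E(j) = -5 + 2*j (E(j) = (-5 + j) + j = -5 + 2*j)
1/E(N) = 1/(-5 + 2*(63/5)) = 1/(-5 + 126/5) = 1/(101/5) = 5/101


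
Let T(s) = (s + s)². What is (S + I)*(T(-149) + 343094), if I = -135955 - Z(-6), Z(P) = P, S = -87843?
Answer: -96655317216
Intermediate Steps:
T(s) = 4*s² (T(s) = (2*s)² = 4*s²)
I = -135949 (I = -135955 - 1*(-6) = -135955 + 6 = -135949)
(S + I)*(T(-149) + 343094) = (-87843 - 135949)*(4*(-149)² + 343094) = -223792*(4*22201 + 343094) = -223792*(88804 + 343094) = -223792*431898 = -96655317216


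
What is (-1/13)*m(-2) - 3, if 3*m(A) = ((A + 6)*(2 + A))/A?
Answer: -3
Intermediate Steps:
m(A) = (2 + A)*(6 + A)/(3*A) (m(A) = (((A + 6)*(2 + A))/A)/3 = (((6 + A)*(2 + A))/A)/3 = (((2 + A)*(6 + A))/A)/3 = ((2 + A)*(6 + A)/A)/3 = (2 + A)*(6 + A)/(3*A))
(-1/13)*m(-2) - 3 = (-1/13)*((⅓)*(12 - 2*(8 - 2))/(-2)) - 3 = (-1*1/13)*((⅓)*(-½)*(12 - 2*6)) - 3 = -(-1)*(12 - 12)/(39*2) - 3 = -(-1)*0/(39*2) - 3 = -1/13*0 - 3 = 0 - 3 = -3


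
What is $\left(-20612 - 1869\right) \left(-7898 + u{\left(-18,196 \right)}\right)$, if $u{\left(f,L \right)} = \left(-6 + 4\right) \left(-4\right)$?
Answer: $177375090$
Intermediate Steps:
$u{\left(f,L \right)} = 8$ ($u{\left(f,L \right)} = \left(-2\right) \left(-4\right) = 8$)
$\left(-20612 - 1869\right) \left(-7898 + u{\left(-18,196 \right)}\right) = \left(-20612 - 1869\right) \left(-7898 + 8\right) = \left(-22481\right) \left(-7890\right) = 177375090$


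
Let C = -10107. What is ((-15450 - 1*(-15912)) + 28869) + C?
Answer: 19224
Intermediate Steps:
((-15450 - 1*(-15912)) + 28869) + C = ((-15450 - 1*(-15912)) + 28869) - 10107 = ((-15450 + 15912) + 28869) - 10107 = (462 + 28869) - 10107 = 29331 - 10107 = 19224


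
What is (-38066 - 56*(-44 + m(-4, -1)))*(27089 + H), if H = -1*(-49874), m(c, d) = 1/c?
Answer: -2738959244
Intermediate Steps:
H = 49874
(-38066 - 56*(-44 + m(-4, -1)))*(27089 + H) = (-38066 - 56*(-44 + 1/(-4)))*(27089 + 49874) = (-38066 - 56*(-44 - ¼))*76963 = (-38066 - 56*(-177/4))*76963 = (-38066 + 2478)*76963 = -35588*76963 = -2738959244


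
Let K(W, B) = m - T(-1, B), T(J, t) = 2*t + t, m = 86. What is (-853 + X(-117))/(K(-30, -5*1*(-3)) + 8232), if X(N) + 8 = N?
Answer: -978/8273 ≈ -0.11822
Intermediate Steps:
T(J, t) = 3*t
X(N) = -8 + N
K(W, B) = 86 - 3*B
(-853 + X(-117))/(K(-30, -5*1*(-3)) + 8232) = (-853 + (-8 - 117))/((86 - 3*(-5*1)*(-3)) + 8232) = (-853 - 125)/((86 - (-15)*(-3)) + 8232) = -978/((86 - 3*15) + 8232) = -978/((86 - 45) + 8232) = -978/(41 + 8232) = -978/8273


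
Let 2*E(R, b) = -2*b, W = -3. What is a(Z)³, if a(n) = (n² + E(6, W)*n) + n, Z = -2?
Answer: -64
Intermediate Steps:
E(R, b) = -b (E(R, b) = (-2*b)/2 = -b)
a(n) = n² + 4*n (a(n) = (n² + (-1*(-3))*n) + n = (n² + 3*n) + n = n² + 4*n)
a(Z)³ = (-2*(4 - 2))³ = (-2*2)³ = (-4)³ = -64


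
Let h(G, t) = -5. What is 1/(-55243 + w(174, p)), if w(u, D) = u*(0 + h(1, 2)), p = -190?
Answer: -1/56113 ≈ -1.7821e-5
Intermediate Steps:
w(u, D) = -5*u (w(u, D) = u*(0 - 5) = u*(-5) = -5*u)
1/(-55243 + w(174, p)) = 1/(-55243 - 5*174) = 1/(-55243 - 870) = 1/(-56113) = -1/56113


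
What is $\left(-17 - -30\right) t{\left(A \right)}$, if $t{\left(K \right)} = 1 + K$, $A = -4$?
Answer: $-39$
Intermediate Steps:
$\left(-17 - -30\right) t{\left(A \right)} = \left(-17 - -30\right) \left(1 - 4\right) = \left(-17 + 30\right) \left(-3\right) = 13 \left(-3\right) = -39$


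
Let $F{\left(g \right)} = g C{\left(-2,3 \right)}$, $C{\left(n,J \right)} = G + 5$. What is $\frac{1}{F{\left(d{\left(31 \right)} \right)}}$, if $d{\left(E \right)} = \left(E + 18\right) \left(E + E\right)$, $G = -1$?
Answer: $\frac{1}{12152} \approx 8.2291 \cdot 10^{-5}$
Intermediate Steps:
$C{\left(n,J \right)} = 4$ ($C{\left(n,J \right)} = -1 + 5 = 4$)
$d{\left(E \right)} = 2 E \left(18 + E\right)$ ($d{\left(E \right)} = \left(18 + E\right) 2 E = 2 E \left(18 + E\right)$)
$F{\left(g \right)} = 4 g$ ($F{\left(g \right)} = g 4 = 4 g$)
$\frac{1}{F{\left(d{\left(31 \right)} \right)}} = \frac{1}{4 \cdot 2 \cdot 31 \left(18 + 31\right)} = \frac{1}{4 \cdot 2 \cdot 31 \cdot 49} = \frac{1}{4 \cdot 3038} = \frac{1}{12152}$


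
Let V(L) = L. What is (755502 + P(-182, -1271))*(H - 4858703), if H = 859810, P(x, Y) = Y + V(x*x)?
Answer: -3148548398015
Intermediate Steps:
P(x, Y) = Y + x² (P(x, Y) = Y + x*x = Y + x²)
(755502 + P(-182, -1271))*(H - 4858703) = (755502 + (-1271 + (-182)²))*(859810 - 4858703) = (755502 + (-1271 + 33124))*(-3998893) = (755502 + 31853)*(-3998893) = 787355*(-3998893) = -3148548398015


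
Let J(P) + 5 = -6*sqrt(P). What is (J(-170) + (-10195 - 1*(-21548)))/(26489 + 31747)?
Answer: 2837/14559 - I*sqrt(170)/9706 ≈ 0.19486 - 0.0013433*I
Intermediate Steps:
J(P) = -5 - 6*sqrt(P)
(J(-170) + (-10195 - 1*(-21548)))/(26489 + 31747) = ((-5 - 6*I*sqrt(170)) + (-10195 - 1*(-21548)))/(26489 + 31747) = ((-5 - 6*I*sqrt(170)) + (-10195 + 21548))/58236 = ((-5 - 6*I*sqrt(170)) + 11353)*(1/58236) = (11348 - 6*I*sqrt(170))*(1/58236) = 2837/14559 - I*sqrt(170)/9706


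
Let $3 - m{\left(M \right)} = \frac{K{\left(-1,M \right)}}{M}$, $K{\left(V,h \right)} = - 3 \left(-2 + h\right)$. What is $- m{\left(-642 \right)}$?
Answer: $- \frac{643}{107} \approx -6.0093$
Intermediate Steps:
$K{\left(V,h \right)} = 6 - 3 h$
$m{\left(M \right)} = 3 - \frac{6 - 3 M}{M}$
$- m{\left(-642 \right)} = - (6 - \frac{6}{-642}) = - (6 - - \frac{1}{107}) = - (6 + \frac{1}{107}) = \left(-1\right) \frac{643}{107} = - \frac{643}{107}$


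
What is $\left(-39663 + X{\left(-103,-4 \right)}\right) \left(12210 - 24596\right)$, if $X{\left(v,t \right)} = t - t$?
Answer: $491265918$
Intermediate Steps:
$X{\left(v,t \right)} = 0$
$\left(-39663 + X{\left(-103,-4 \right)}\right) \left(12210 - 24596\right) = \left(-39663 + 0\right) \left(12210 - 24596\right) = \left(-39663\right) \left(-12386\right) = 491265918$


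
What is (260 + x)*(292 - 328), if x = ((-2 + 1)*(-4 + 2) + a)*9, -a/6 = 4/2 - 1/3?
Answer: -6768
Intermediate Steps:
a = -10 (a = -6*(4/2 - 1/3) = -6*(4*(½) - 1*⅓) = -6*(2 - ⅓) = -6*5/3 = -10)
x = -72 (x = ((-2 + 1)*(-4 + 2) - 10)*9 = (-1*(-2) - 10)*9 = (2 - 10)*9 = -8*9 = -72)
(260 + x)*(292 - 328) = (260 - 72)*(292 - 328) = 188*(-36) = -6768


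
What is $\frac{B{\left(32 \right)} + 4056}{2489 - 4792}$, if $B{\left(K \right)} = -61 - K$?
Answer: $- \frac{3963}{2303} \approx -1.7208$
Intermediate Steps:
$\frac{B{\left(32 \right)} + 4056}{2489 - 4792} = \frac{\left(-61 - 32\right) + 4056}{2489 - 4792} = \frac{\left(-61 - 32\right) + 4056}{-2303} = \left(-93 + 4056\right) \left(- \frac{1}{2303}\right) = 3963 \left(- \frac{1}{2303}\right) = - \frac{3963}{2303}$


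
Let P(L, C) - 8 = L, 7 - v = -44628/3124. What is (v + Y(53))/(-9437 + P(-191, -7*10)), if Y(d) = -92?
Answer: 13807/1878305 ≈ 0.0073508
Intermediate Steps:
v = 16624/781 (v = 7 - (-44628)/3124 = 7 - 1*(-11157/781) = 7 + 11157/781 = 16624/781 ≈ 21.286)
P(L, C) = 8 + L
(v + Y(53))/(-9437 + P(-191, -7*10)) = (16624/781 - 92)/(-9437 + (8 - 191)) = -55228/(781*(-9437 - 183)) = -55228/781/(-9620) = -55228/781*(-1/9620) = 13807/1878305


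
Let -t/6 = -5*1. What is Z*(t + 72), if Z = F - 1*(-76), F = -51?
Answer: 2550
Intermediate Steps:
Z = 25 (Z = -51 - 1*(-76) = -51 + 76 = 25)
t = 30 (t = -(-30) = -6*(-5) = 30)
Z*(t + 72) = 25*(30 + 72) = 25*102 = 2550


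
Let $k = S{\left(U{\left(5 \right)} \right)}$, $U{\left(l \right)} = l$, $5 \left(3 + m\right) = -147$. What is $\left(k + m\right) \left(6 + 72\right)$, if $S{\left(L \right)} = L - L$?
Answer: $- \frac{12636}{5} \approx -2527.2$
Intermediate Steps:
$m = - \frac{162}{5}$ ($m = -3 + \frac{1}{5} \left(-147\right) = -3 - \frac{147}{5} = - \frac{162}{5} \approx -32.4$)
$S{\left(L \right)} = 0$
$k = 0$
$\left(k + m\right) \left(6 + 72\right) = \left(0 - \frac{162}{5}\right) \left(6 + 72\right) = \left(- \frac{162}{5}\right) 78 = - \frac{12636}{5}$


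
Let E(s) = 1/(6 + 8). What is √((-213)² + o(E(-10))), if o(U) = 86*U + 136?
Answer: √2230046/7 ≈ 213.33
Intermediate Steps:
E(s) = 1/14
o(U) = 136 + 86*U
√((-213)² + o(E(-10))) = √((-213)² + (136 + 86*(1/14))) = √(45369 + (136 + 43/7)) = √(45369 + 995/7) = √(318578/7) = √2230046/7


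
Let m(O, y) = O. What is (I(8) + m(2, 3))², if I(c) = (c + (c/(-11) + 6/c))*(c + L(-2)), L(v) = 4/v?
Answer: 1216609/484 ≈ 2513.7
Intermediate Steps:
I(c) = (-2 + c)*(6/c + 10*c/11) (I(c) = (c + (c/(-11) + 6/c))*(c + 4/(-2)) = (c + (c*(-1/11) + 6/c))*(c + 4*(-½)) = (c + (-c/11 + 6/c))*(c - 2) = (c + (6/c - c/11))*(-2 + c) = (6/c + 10*c/11)*(-2 + c) = (-2 + c)*(6/c + 10*c/11))
(I(8) + m(2, 3))² = ((6 - 12/8 - 20/11*8 + (10/11)*8²) + 2)² = ((6 - 12*⅛ - 160/11 + (10/11)*64) + 2)² = ((6 - 3/2 - 160/11 + 640/11) + 2)² = (1059/22 + 2)² = (1103/22)² = 1216609/484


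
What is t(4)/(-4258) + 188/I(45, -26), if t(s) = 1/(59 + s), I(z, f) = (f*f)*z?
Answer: 466679/75558210 ≈ 0.0061764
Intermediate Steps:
I(z, f) = z*f² (I(z, f) = f²*z = z*f²)
t(4)/(-4258) + 188/I(45, -26) = 1/((59 + 4)*(-4258)) + 188/((45*(-26)²)) = -1/4258/63 + 188/((45*676)) = (1/63)*(-1/4258) + 188/30420 = -1/268254 + 188*(1/30420) = -1/268254 + 47/7605 = 466679/75558210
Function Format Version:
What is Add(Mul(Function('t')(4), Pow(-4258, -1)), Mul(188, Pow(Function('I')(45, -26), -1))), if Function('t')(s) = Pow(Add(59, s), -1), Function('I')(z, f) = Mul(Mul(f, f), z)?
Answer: Rational(466679, 75558210) ≈ 0.0061764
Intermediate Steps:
Function('I')(z, f) = Mul(z, Pow(f, 2)) (Function('I')(z, f) = Mul(Pow(f, 2), z) = Mul(z, Pow(f, 2)))
Add(Mul(Function('t')(4), Pow(-4258, -1)), Mul(188, Pow(Function('I')(45, -26), -1))) = Add(Mul(Pow(Add(59, 4), -1), Pow(-4258, -1)), Mul(188, Pow(Mul(45, Pow(-26, 2)), -1))) = Add(Mul(Pow(63, -1), Rational(-1, 4258)), Mul(188, Pow(Mul(45, 676), -1))) = Add(Mul(Rational(1, 63), Rational(-1, 4258)), Mul(188, Pow(30420, -1))) = Add(Rational(-1, 268254), Mul(188, Rational(1, 30420))) = Add(Rational(-1, 268254), Rational(47, 7605)) = Rational(466679, 75558210)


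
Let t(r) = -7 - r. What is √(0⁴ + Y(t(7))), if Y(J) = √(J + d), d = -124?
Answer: 138^(¼)*√I ≈ 2.4236 + 2.4236*I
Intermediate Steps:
Y(J) = √(-124 + J) (Y(J) = √(J - 124) = √(-124 + J))
√(0⁴ + Y(t(7))) = √(0⁴ + √(-124 + (-7 - 1*7))) = √(0 + √(-124 + (-7 - 7))) = √(0 + √(-124 - 14)) = √(0 + √(-138)) = √(0 + I*√138) = √(I*√138) = 138^(¼)*√I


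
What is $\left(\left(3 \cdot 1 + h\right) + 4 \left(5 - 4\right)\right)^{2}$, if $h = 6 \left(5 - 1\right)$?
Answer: $961$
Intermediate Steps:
$h = 24$ ($h = 6 \cdot 4 = 24$)
$\left(\left(3 \cdot 1 + h\right) + 4 \left(5 - 4\right)\right)^{2} = \left(\left(3 \cdot 1 + 24\right) + 4 \left(5 - 4\right)\right)^{2} = \left(\left(3 + 24\right) + 4 \cdot 1\right)^{2} = \left(27 + 4\right)^{2} = 31^{2} = 961$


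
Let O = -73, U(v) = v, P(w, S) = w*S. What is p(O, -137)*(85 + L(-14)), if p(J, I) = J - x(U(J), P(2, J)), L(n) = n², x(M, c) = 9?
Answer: -23042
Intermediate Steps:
P(w, S) = S*w
p(J, I) = -9 + J (p(J, I) = J - 1*9 = J - 9 = -9 + J)
p(O, -137)*(85 + L(-14)) = (-9 - 73)*(85 + (-14)²) = -82*(85 + 196) = -82*281 = -23042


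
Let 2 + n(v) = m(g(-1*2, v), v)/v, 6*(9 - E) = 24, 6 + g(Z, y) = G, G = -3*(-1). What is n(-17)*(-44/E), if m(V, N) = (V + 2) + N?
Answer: 704/85 ≈ 8.2823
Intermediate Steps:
G = 3
g(Z, y) = -3 (g(Z, y) = -6 + 3 = -3)
E = 5 (E = 9 - 1/6*24 = 9 - 4 = 5)
m(V, N) = 2 + N + V (m(V, N) = (2 + V) + N = 2 + N + V)
n(v) = -2 + (-1 + v)/v (n(v) = -2 + (2 + v - 3)/v = -2 + (-1 + v)/v)
n(-17)*(-44/E) = ((-1 - 1*(-17))/(-17))*(-44/5) = (-(-1 + 17)/17)*(-44*1/5) = -1/17*16*(-44/5) = -16/17*(-44/5) = 704/85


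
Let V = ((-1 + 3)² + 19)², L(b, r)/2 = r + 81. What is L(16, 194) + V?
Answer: 1079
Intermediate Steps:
L(b, r) = 162 + 2*r (L(b, r) = 2*(r + 81) = 2*(81 + r) = 162 + 2*r)
V = 529 (V = (2² + 19)² = (4 + 19)² = 23² = 529)
L(16, 194) + V = (162 + 2*194) + 529 = (162 + 388) + 529 = 550 + 529 = 1079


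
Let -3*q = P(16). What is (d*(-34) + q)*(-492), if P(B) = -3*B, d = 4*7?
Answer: 460512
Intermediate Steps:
d = 28
q = 16 (q = -(-1)*16 = -⅓*(-48) = 16)
(d*(-34) + q)*(-492) = (28*(-34) + 16)*(-492) = (-952 + 16)*(-492) = -936*(-492) = 460512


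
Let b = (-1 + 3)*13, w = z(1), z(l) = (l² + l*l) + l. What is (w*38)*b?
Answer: 2964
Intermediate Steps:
z(l) = l + 2*l² (z(l) = (l² + l²) + l = 2*l² + l = l + 2*l²)
w = 3 (w = 1*(1 + 2*1) = 1*(1 + 2) = 1*3 = 3)
b = 26 (b = 2*13 = 26)
(w*38)*b = (3*38)*26 = 114*26 = 2964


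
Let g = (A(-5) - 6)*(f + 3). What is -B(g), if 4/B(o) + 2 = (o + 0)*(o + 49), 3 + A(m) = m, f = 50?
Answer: -1/128551 ≈ -7.7790e-6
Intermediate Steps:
A(m) = -3 + m
g = -742 (g = ((-3 - 5) - 6)*(50 + 3) = (-8 - 6)*53 = -14*53 = -742)
B(o) = 4/(-2 + o*(49 + o)) (B(o) = 4/(-2 + (o + 0)*(o + 49)) = 4/(-2 + o*(49 + o)))
-B(g) = -4/(-2 + (-742)² + 49*(-742)) = -4/(-2 + 550564 - 36358) = -4/514204 = -1*1/128551 = -1/128551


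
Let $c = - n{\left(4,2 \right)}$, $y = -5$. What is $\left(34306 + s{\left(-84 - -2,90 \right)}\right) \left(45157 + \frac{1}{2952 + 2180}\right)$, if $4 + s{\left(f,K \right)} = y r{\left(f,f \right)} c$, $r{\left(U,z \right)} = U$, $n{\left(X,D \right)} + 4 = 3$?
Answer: $\frac{2011089401550}{1283} \approx 1.5675 \cdot 10^{9}$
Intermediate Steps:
$n{\left(X,D \right)} = -1$ ($n{\left(X,D \right)} = -4 + 3 = -1$)
$c = 1$ ($c = \left(-1\right) \left(-1\right) = 1$)
$s{\left(f,K \right)} = -4 - 5 f$ ($s{\left(f,K \right)} = -4 + - 5 f 1 = -4 - 5 f$)
$\left(34306 + s{\left(-84 - -2,90 \right)}\right) \left(45157 + \frac{1}{2952 + 2180}\right) = \left(34306 - \left(4 + 5 \left(-84 - -2\right)\right)\right) \left(45157 + \frac{1}{2952 + 2180}\right) = \left(34306 - \left(4 + 5 \left(-84 + 2\right)\right)\right) \left(45157 + \frac{1}{5132}\right) = \left(34306 - -406\right) \left(45157 + \frac{1}{5132}\right) = \left(34306 + \left(-4 + 410\right)\right) \frac{231745725}{5132} = \left(34306 + 406\right) \frac{231745725}{5132} = 34712 \cdot \frac{231745725}{5132} = \frac{2011089401550}{1283}$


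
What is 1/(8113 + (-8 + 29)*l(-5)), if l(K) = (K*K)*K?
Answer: 1/5488 ≈ 0.00018222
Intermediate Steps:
l(K) = K³ (l(K) = K²*K = K³)
1/(8113 + (-8 + 29)*l(-5)) = 1/(8113 + (-8 + 29)*(-5)³) = 1/(8113 + 21*(-125)) = 1/(8113 - 2625) = 1/5488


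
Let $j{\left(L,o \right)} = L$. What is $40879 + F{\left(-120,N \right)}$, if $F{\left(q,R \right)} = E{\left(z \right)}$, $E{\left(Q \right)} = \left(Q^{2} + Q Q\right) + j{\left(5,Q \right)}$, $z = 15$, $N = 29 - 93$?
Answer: $41334$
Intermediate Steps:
$N = -64$ ($N = 29 - 93 = -64$)
$E{\left(Q \right)} = 5 + 2 Q^{2}$ ($E{\left(Q \right)} = \left(Q^{2} + Q Q\right) + 5 = \left(Q^{2} + Q^{2}\right) + 5 = 2 Q^{2} + 5 = 5 + 2 Q^{2}$)
$F{\left(q,R \right)} = 455$ ($F{\left(q,R \right)} = 5 + 2 \cdot 15^{2} = 5 + 2 \cdot 225 = 5 + 450 = 455$)
$40879 + F{\left(-120,N \right)} = 40879 + 455 = 41334$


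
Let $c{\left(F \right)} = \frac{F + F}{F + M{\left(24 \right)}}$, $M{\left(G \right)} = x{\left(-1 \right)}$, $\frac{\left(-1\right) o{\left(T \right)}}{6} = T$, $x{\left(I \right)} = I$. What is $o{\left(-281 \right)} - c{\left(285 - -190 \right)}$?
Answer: $\frac{399107}{237} \approx 1684.0$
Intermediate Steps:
$o{\left(T \right)} = - 6 T$
$M{\left(G \right)} = -1$
$c{\left(F \right)} = \frac{2 F}{-1 + F}$ ($c{\left(F \right)} = \frac{F + F}{F - 1} = \frac{2 F}{-1 + F}$)
$o{\left(-281 \right)} - c{\left(285 - -190 \right)} = \left(-6\right) \left(-281\right) - \frac{2 \left(285 - -190\right)}{-1 + \left(285 - -190\right)} = 1686 - \frac{2 \left(285 + 190\right)}{-1 + \left(285 + 190\right)} = 1686 - 2 \cdot 475 \frac{1}{-1 + 475} = 1686 - 2 \cdot 475 \cdot \frac{1}{474} = 1686 - \frac{475}{237} = \frac{399107}{237}$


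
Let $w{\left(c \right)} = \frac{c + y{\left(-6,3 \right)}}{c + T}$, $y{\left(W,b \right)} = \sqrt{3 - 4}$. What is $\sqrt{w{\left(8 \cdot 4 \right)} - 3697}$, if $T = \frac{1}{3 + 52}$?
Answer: $\frac{\sqrt{-11461744977 + 96855 i}}{1761} \approx 0.00025687 + 60.795 i$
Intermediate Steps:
$y{\left(W,b \right)} = i$ ($y{\left(W,b \right)} = \sqrt{-1} = i$)
$T = \frac{1}{55} \approx 0.018182$
$w{\left(c \right)} = \frac{i + c}{\frac{1}{55} + c}$ ($w{\left(c \right)} = \frac{c + i}{c + \frac{1}{55}} = \frac{i + c}{\frac{1}{55} + c}$)
$\sqrt{w{\left(8 \cdot 4 \right)} - 3697} = \sqrt{\frac{55 \left(i + 8 \cdot 4\right)}{1 + 55 \cdot 8 \cdot 4} - 3697} = \sqrt{\frac{55 \left(i + 32\right)}{1 + 55 \cdot 32} - 3697} = \sqrt{\frac{55 \left(32 + i\right)}{1 + 1760} - 3697} = \sqrt{\frac{55 \left(32 + i\right)}{1761} - 3697} = \sqrt{55 \cdot \frac{1}{1761} \left(32 + i\right) - 3697} = \sqrt{\left(\frac{1760}{1761} + \frac{55 i}{1761}\right) - 3697} = \sqrt{- \frac{6508657}{1761} + \frac{55 i}{1761}}$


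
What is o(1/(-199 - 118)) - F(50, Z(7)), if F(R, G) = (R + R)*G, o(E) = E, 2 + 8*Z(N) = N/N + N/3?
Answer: -15853/951 ≈ -16.670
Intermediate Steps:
Z(N) = -⅛ + N/24 (Z(N) = -¼ + (N/N + N/3)/8 = -¼ + (1 + N*(⅓))/8 = -¼ + (1 + N/3)/8 = -¼ + (⅛ + N/24) = -⅛ + N/24)
F(R, G) = 2*G*R (F(R, G) = (2*R)*G = 2*G*R)
o(1/(-199 - 118)) - F(50, Z(7)) = 1/(-199 - 118) - 2*(-⅛ + (1/24)*7)*50 = 1/(-317) - 2*(-⅛ + 7/24)*50 = -1/317 - 2*50/6 = -1/317 - 1*50/3 = -1/317 - 50/3 = -15853/951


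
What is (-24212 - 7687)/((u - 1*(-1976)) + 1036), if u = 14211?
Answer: -10633/5741 ≈ -1.8521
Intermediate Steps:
(-24212 - 7687)/((u - 1*(-1976)) + 1036) = (-24212 - 7687)/((14211 - 1*(-1976)) + 1036) = -31899/((14211 + 1976) + 1036) = -31899/(16187 + 1036) = -31899/17223 = -31899*1/17223 = -10633/5741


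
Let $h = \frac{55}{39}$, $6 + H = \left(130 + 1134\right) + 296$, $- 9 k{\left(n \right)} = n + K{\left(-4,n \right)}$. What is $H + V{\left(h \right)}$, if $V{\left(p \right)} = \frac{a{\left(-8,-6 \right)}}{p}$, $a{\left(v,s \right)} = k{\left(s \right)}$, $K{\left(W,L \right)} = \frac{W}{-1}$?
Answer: $\frac{256436}{165} \approx 1554.2$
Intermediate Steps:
$K{\left(W,L \right)} = - W$ ($K{\left(W,L \right)} = W \left(-1\right) = - W$)
$k{\left(n \right)} = - \frac{4}{9} - \frac{n}{9}$ ($k{\left(n \right)} = - \frac{n - -4}{9} = - \frac{n + 4}{9} = - \frac{4 + n}{9} = - \frac{4}{9} - \frac{n}{9}$)
$H = 1554$ ($H = -6 + \left(\left(130 + 1134\right) + 296\right) = -6 + \left(1264 + 296\right) = -6 + 1560 = 1554$)
$a{\left(v,s \right)} = - \frac{4}{9} - \frac{s}{9}$
$h = \frac{55}{39}$ ($h = 55 \cdot \frac{1}{39} = \frac{55}{39} \approx 1.4103$)
$V{\left(p \right)} = \frac{2}{9 p}$ ($V{\left(p \right)} = \frac{- \frac{4}{9} - - \frac{2}{3}}{p} = \frac{- \frac{4}{9} + \frac{2}{3}}{p} = \frac{2}{9 p}$)
$H + V{\left(h \right)} = 1554 + \frac{2}{9 \cdot \frac{55}{39}} = 1554 + \frac{2}{9} \cdot \frac{39}{55} = 1554 + \frac{26}{165} = \frac{256436}{165}$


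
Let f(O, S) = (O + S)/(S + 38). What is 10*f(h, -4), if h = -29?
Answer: -165/17 ≈ -9.7059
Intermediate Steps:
f(O, S) = (O + S)/(38 + S)
10*f(h, -4) = 10*((-29 - 4)/(38 - 4)) = 10*(-33/34) = -165/17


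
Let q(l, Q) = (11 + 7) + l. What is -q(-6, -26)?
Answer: -12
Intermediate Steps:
q(l, Q) = 18 + l
-q(-6, -26) = -(18 - 6) = -1*12 = -12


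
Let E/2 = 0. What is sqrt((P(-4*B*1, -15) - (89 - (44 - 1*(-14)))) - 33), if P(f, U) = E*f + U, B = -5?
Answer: I*sqrt(79) ≈ 8.8882*I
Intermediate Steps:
E = 0 (E = 2*0 = 0)
P(f, U) = U (P(f, U) = 0*f + U = 0 + U = U)
sqrt((P(-4*B*1, -15) - (89 - (44 - 1*(-14)))) - 33) = sqrt((-15 - (89 - (44 - 1*(-14)))) - 33) = sqrt((-15 - (89 - (44 + 14))) - 33) = sqrt((-15 - (89 - 1*58)) - 33) = sqrt((-15 - (89 - 58)) - 33) = sqrt((-15 - 1*31) - 33) = sqrt((-15 - 31) - 33) = sqrt(-46 - 33) = sqrt(-79) = I*sqrt(79)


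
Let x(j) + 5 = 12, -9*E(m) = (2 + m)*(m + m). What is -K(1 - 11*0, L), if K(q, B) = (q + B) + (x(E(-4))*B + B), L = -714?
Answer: 6425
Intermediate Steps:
E(m) = -2*m*(2 + m)/9 (E(m) = -(2 + m)*(m + m)/9 = -(2 + m)*2*m/9 = -2*m*(2 + m)/9)
x(j) = 7 (x(j) = -5 + 12 = 7)
K(q, B) = q + 9*B (K(q, B) = (q + B) + (7*B + B) = (B + q) + 8*B = q + 9*B)
-K(1 - 11*0, L) = -((1 - 11*0) + 9*(-714)) = -((1 + 0) - 6426) = -(1 - 6426) = -1*(-6425) = 6425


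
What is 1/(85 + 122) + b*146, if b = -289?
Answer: -8734157/207 ≈ -42194.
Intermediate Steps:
1/(85 + 122) + b*146 = 1/(85 + 122) - 289*146 = 1/207 - 42194 = -8734157/207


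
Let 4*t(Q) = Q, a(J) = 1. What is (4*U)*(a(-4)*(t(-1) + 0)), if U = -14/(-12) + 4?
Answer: -31/6 ≈ -5.1667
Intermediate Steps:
U = 31/6 (U = -14*(-1/12) + 4 = 7/6 + 4 = 31/6 ≈ 5.1667)
t(Q) = Q/4
(4*U)*(a(-4)*(t(-1) + 0)) = (4*(31/6))*(1*((¼)*(-1) + 0)) = 62*(1*(-¼ + 0))/3 = 62*(1*(-¼))/3 = (62/3)*(-¼) = -31/6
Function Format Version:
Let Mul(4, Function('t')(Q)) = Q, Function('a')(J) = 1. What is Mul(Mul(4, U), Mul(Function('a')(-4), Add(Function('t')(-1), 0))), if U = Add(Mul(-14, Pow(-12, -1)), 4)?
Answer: Rational(-31, 6) ≈ -5.1667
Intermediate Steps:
U = Rational(31, 6) (U = Add(Mul(-14, Rational(-1, 12)), 4) = Add(Rational(7, 6), 4) = Rational(31, 6) ≈ 5.1667)
Function('t')(Q) = Mul(Rational(1, 4), Q)
Mul(Mul(4, U), Mul(Function('a')(-4), Add(Function('t')(-1), 0))) = Mul(Mul(4, Rational(31, 6)), Mul(1, Add(Mul(Rational(1, 4), -1), 0))) = Mul(Rational(62, 3), Mul(1, Add(Rational(-1, 4), 0))) = Mul(Rational(62, 3), Mul(1, Rational(-1, 4))) = Mul(Rational(62, 3), Rational(-1, 4)) = Rational(-31, 6)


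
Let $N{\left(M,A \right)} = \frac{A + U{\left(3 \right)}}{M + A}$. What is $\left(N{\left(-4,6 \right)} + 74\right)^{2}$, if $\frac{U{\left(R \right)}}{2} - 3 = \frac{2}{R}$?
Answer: $\frac{58564}{9} \approx 6507.1$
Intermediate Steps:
$U{\left(R \right)} = 6 + \frac{4}{R}$ ($U{\left(R \right)} = 6 + 2 \frac{2}{R} = 6 + \frac{4}{R}$)
$N{\left(M,A \right)} = \frac{\frac{22}{3} + A}{A + M}$ ($N{\left(M,A \right)} = \frac{A + \left(6 + \frac{4}{3}\right)}{M + A} = \frac{A + \left(6 + 4 \cdot \frac{1}{3}\right)}{A + M} = \frac{A + \left(6 + \frac{4}{3}\right)}{A + M} = \frac{A + \frac{22}{3}}{A + M} = \frac{\frac{22}{3} + A}{A + M}$)
$\left(N{\left(-4,6 \right)} + 74\right)^{2} = \left(\frac{\frac{22}{3} + 6}{6 - 4} + 74\right)^{2} = \left(\frac{1}{2} \cdot \frac{40}{3} + 74\right)^{2} = \left(\frac{20}{3} + 74\right)^{2} = \left(\frac{242}{3}\right)^{2} = \frac{58564}{9}$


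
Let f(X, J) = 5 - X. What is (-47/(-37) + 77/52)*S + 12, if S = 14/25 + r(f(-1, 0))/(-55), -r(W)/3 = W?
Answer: 1910173/132275 ≈ 14.441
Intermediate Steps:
r(W) = -3*W
S = 244/275 (S = 14/25 - 3*(5 - 1*(-1))/(-55) = 14*(1/25) - 3*(5 + 1)*(-1/55) = 14/25 - 3*6*(-1/55) = 14/25 - 18*(-1/55) = 14/25 + 18/55 = 244/275 ≈ 0.88727)
(-47/(-37) + 77/52)*S + 12 = (-47/(-37) + 77/52)*(244/275) + 12 = (-47*(-1/37) + 77*(1/52))*(244/275) + 12 = (47/37 + 77/52)*(244/275) + 12 = (5293/1924)*(244/275) + 12 = 322873/132275 + 12 = 1910173/132275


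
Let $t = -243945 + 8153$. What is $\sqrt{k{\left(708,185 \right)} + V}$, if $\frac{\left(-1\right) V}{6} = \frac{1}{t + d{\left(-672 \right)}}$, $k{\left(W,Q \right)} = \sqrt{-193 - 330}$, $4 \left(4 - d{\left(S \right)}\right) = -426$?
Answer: $\frac{\sqrt{628484 + 24687008641 i \sqrt{523}}}{157121} \approx 3.3815 + 3.3815 i$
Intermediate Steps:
$t = -235792$
$d{\left(S \right)} = \frac{221}{2}$ ($d{\left(S \right)} = 4 - - \frac{213}{2} = 4 + \frac{213}{2} = \frac{221}{2}$)
$k{\left(W,Q \right)} = i \sqrt{523}$ ($k{\left(W,Q \right)} = \sqrt{-523} = i \sqrt{523}$)
$V = \frac{4}{157121}$ ($V = - \frac{6}{-235792 + \frac{221}{2}} = - \frac{6}{- \frac{471363}{2}} = \left(-6\right) \left(- \frac{2}{471363}\right) = \frac{4}{157121} \approx 2.5458 \cdot 10^{-5}$)
$\sqrt{k{\left(708,185 \right)} + V} = \sqrt{i \sqrt{523} + \frac{4}{157121}} = \sqrt{\frac{4}{157121} + i \sqrt{523}}$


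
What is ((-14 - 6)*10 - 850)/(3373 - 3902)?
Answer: 1050/529 ≈ 1.9849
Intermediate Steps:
((-14 - 6)*10 - 850)/(3373 - 3902) = (-20*10 - 850)/(-529) = (-200 - 850)*(-1/529) = -1050*(-1/529) = 1050/529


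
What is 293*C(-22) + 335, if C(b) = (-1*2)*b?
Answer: 13227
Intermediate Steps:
C(b) = -2*b
293*C(-22) + 335 = 293*(-2*(-22)) + 335 = 293*44 + 335 = 12892 + 335 = 13227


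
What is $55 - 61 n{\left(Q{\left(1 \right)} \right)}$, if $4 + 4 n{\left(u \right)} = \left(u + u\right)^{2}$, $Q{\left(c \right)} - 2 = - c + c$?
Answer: $-128$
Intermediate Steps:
$Q{\left(c \right)} = 2$ ($Q{\left(c \right)} = 2 + \left(- c + c\right) = 2 + 0 = 2$)
$n{\left(u \right)} = -1 + u^{2}$ ($n{\left(u \right)} = -1 + \frac{\left(u + u\right)^{2}}{4} = -1 + \frac{\left(2 u\right)^{2}}{4} = -1 + \frac{4 u^{2}}{4} = -1 + u^{2}$)
$55 - 61 n{\left(Q{\left(1 \right)} \right)} = 55 - 61 \left(-1 + 2^{2}\right) = 55 - 61 \left(-1 + 4\right) = 55 - 183 = -128$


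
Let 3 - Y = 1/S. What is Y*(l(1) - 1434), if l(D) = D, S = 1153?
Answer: -4955314/1153 ≈ -4297.8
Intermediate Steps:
Y = 3458/1153 (Y = 3 - 1/1153 = 3458/1153 ≈ 2.9991)
Y*(l(1) - 1434) = 3458*(1 - 1434)/1153 = (3458/1153)*(-1433) = -4955314/1153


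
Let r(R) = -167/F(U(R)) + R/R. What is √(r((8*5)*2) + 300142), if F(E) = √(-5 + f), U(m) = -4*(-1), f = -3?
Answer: √(1200572 + 167*I*√2)/2 ≈ 547.85 + 0.053886*I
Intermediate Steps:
U(m) = 4
F(E) = 2*I*√2 (F(E) = √(-5 - 3) = √(-8) = 2*I*√2)
r(R) = 1 + 167*I*√2/4 (r(R) = -167*(-I*√2/4) + R/R = -(-167)*I*√2/4 + 1 = 167*I*√2/4 + 1 = 1 + 167*I*√2/4)
√(r((8*5)*2) + 300142) = √((1 + 167*I*√2/4) + 300142) = √(300143 + 167*I*√2/4)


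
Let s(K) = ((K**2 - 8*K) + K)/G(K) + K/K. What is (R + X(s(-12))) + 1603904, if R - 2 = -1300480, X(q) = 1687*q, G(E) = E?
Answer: 273060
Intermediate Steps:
s(K) = 1 + (K**2 - 7*K)/K (s(K) = ((K**2 - 8*K) + K)/K + K/K = (K**2 - 7*K)/K + 1 = 1 + (K**2 - 7*K)/K)
R = -1300478 (R = 2 - 1300480 = -1300478)
(R + X(s(-12))) + 1603904 = (-1300478 + 1687*(-6 - 12)) + 1603904 = (-1300478 + 1687*(-18)) + 1603904 = (-1300478 - 30366) + 1603904 = -1330844 + 1603904 = 273060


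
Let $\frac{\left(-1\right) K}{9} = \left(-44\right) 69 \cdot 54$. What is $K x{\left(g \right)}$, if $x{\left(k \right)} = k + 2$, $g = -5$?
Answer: $-4426488$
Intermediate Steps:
$K = 1475496$ ($K = - 9 \left(-44\right) 69 \cdot 54 = - 9 \left(\left(-3036\right) 54\right) = \left(-9\right) \left(-163944\right) = 1475496$)
$x{\left(k \right)} = 2 + k$
$K x{\left(g \right)} = 1475496 \left(2 - 5\right) = 1475496 \left(-3\right) = -4426488$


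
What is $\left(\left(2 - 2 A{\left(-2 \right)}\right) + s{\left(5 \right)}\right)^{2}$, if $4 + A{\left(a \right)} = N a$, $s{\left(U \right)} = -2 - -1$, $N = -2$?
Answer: $1$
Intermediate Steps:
$s{\left(U \right)} = -1$ ($s{\left(U \right)} = -2 + 1 = -1$)
$A{\left(a \right)} = -4 - 2 a$
$\left(\left(2 - 2 A{\left(-2 \right)}\right) + s{\left(5 \right)}\right)^{2} = \left(\left(2 - 2 \left(-4 - -4\right)\right) - 1\right)^{2} = \left(\left(2 - 2 \left(-4 + 4\right)\right) - 1\right)^{2} = \left(\left(2 - 0\right) - 1\right)^{2} = \left(\left(2 + 0\right) - 1\right)^{2} = \left(2 - 1\right)^{2} = 1^{2} = 1$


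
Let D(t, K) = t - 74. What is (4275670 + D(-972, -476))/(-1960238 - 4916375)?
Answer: -4274624/6876613 ≈ -0.62162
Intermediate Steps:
D(t, K) = -74 + t
(4275670 + D(-972, -476))/(-1960238 - 4916375) = (4275670 + (-74 - 972))/(-1960238 - 4916375) = (4275670 - 1046)/(-6876613) = 4274624*(-1/6876613) = -4274624/6876613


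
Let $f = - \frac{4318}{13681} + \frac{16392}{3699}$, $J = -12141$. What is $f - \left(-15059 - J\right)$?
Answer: $\frac{49292216704}{16868673} \approx 2922.1$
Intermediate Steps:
$f = \frac{69428890}{16868673}$ ($f = \left(-4318\right) \frac{1}{13681} + 16392 \cdot \frac{1}{3699} = - \frac{4318}{13681} + \frac{5464}{1233} = \frac{69428890}{16868673} \approx 4.1158$)
$f - \left(-15059 - J\right) = \frac{69428890}{16868673} - \left(-15059 - -12141\right) = \frac{69428890}{16868673} - \left(-15059 + 12141\right) = \frac{69428890}{16868673} - -2918 = \frac{69428890}{16868673} + 2918 = \frac{49292216704}{16868673}$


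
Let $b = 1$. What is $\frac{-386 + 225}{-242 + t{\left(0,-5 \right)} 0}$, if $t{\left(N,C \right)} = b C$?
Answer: $\frac{161}{242} \approx 0.66529$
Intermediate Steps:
$t{\left(N,C \right)} = C$ ($t{\left(N,C \right)} = 1 C = C$)
$\frac{-386 + 225}{-242 + t{\left(0,-5 \right)} 0} = \frac{-386 + 225}{-242 - 0} = - \frac{161}{-242 + 0} = - \frac{161}{-242} = \left(-161\right) \left(- \frac{1}{242}\right) = \frac{161}{242}$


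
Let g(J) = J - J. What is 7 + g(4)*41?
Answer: 7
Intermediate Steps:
g(J) = 0
7 + g(4)*41 = 7 + 0*41 = 7 + 0 = 7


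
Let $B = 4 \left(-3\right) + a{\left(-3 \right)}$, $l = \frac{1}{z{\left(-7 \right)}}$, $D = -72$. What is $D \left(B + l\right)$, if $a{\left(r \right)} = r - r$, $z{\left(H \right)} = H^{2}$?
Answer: $\frac{42264}{49} \approx 862.53$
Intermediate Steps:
$a{\left(r \right)} = 0$
$l = \frac{1}{49}$ ($l = \frac{1}{\left(-7\right)^{2}} = \frac{1}{49} \approx 0.020408$)
$B = -12$ ($B = 4 \left(-3\right) + 0 = -12 + 0 = -12$)
$D \left(B + l\right) = - 72 \left(-12 + \frac{1}{49}\right) = \left(-72\right) \left(- \frac{587}{49}\right) = \frac{42264}{49}$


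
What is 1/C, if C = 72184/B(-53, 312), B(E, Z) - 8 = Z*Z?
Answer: 12169/9023 ≈ 1.3487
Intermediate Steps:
B(E, Z) = 8 + Z**2 (B(E, Z) = 8 + Z*Z = 8 + Z**2)
C = 9023/12169 (C = 72184/(8 + 312**2) = 72184/(8 + 97344) = 72184/97352 = 72184*(1/97352) = 9023/12169 ≈ 0.74147)
1/C = 1/(9023/12169) = 12169/9023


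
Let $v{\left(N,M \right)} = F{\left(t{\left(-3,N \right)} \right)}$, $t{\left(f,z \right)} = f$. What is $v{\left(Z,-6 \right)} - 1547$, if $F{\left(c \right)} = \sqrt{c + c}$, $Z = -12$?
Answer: $-1547 + i \sqrt{6} \approx -1547.0 + 2.4495 i$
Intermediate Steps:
$F{\left(c \right)} = \sqrt{2} \sqrt{c}$ ($F{\left(c \right)} = \sqrt{2 c} = \sqrt{2} \sqrt{c}$)
$v{\left(N,M \right)} = i \sqrt{6}$ ($v{\left(N,M \right)} = \sqrt{2} \sqrt{-3} = \sqrt{2} i \sqrt{3} = i \sqrt{6}$)
$v{\left(Z,-6 \right)} - 1547 = i \sqrt{6} - 1547 = -1547 + i \sqrt{6}$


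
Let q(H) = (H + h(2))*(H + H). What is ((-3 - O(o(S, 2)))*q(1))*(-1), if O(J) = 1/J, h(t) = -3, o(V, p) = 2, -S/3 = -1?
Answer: -14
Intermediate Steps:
S = 3 (S = -3*(-1) = 3)
q(H) = 2*H*(-3 + H) (q(H) = (H - 3)*(H + H) = (-3 + H)*(2*H) = 2*H*(-3 + H))
((-3 - O(o(S, 2)))*q(1))*(-1) = ((-3 - 1/2)*(2*1*(-3 + 1)))*(-1) = ((-3 - 1*½)*(2*1*(-2)))*(-1) = ((-3 - ½)*(-4))*(-1) = -7/2*(-4)*(-1) = 14*(-1) = -14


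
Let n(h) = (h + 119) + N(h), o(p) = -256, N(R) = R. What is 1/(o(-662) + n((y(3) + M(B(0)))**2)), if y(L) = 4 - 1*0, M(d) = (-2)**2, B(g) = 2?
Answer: -1/9 ≈ -0.11111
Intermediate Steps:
M(d) = 4
y(L) = 4 (y(L) = 4 + 0 = 4)
n(h) = 119 + 2*h (n(h) = (h + 119) + h = (119 + h) + h = 119 + 2*h)
1/(o(-662) + n((y(3) + M(B(0)))**2)) = 1/(-256 + (119 + 2*(4 + 4)**2)) = 1/(-256 + (119 + 2*8**2)) = 1/(-256 + (119 + 2*64)) = 1/(-256 + (119 + 128)) = 1/(-256 + 247) = 1/(-9) = -1/9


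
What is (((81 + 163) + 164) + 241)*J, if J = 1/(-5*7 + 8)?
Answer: -649/27 ≈ -24.037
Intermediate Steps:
J = -1/27 (J = 1/(-35 + 8) = 1/(-27) = -1/27 ≈ -0.037037)
(((81 + 163) + 164) + 241)*J = (((81 + 163) + 164) + 241)*(-1/27) = ((244 + 164) + 241)*(-1/27) = (408 + 241)*(-1/27) = 649*(-1/27) = -649/27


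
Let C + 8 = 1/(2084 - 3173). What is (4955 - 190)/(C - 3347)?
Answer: -5189085/3653596 ≈ -1.4203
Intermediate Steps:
C = -8713/1089 (C = -8 + 1/(2084 - 3173) = -8 + 1/(-1089) = -8 - 1/1089 = -8713/1089 ≈ -8.0009)
(4955 - 190)/(C - 3347) = (4955 - 190)/(-8713/1089 - 3347) = 4765/(-3653596/1089) = 4765*(-1089/3653596) = -5189085/3653596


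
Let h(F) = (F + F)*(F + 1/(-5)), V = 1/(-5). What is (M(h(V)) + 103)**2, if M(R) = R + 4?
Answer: 7177041/625 ≈ 11483.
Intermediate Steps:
V = -1/5 (V = 1*(-1/5) = -1/5 ≈ -0.20000)
h(F) = 2*F*(-1/5 + F) (h(F) = (2*F)*(F - 1/5) = (2*F)*(-1/5 + F) = 2*F*(-1/5 + F))
M(R) = 4 + R
(M(h(V)) + 103)**2 = ((4 + (2/5)*(-1/5)*(-1 + 5*(-1/5))) + 103)**2 = ((4 + (2/5)*(-1/5)*(-1 - 1)) + 103)**2 = ((4 + (2/5)*(-1/5)*(-2)) + 103)**2 = ((4 + 4/25) + 103)**2 = (104/25 + 103)**2 = (2679/25)**2 = 7177041/625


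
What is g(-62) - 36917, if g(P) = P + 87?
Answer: -36892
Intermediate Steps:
g(P) = 87 + P
g(-62) - 36917 = (87 - 62) - 36917 = 25 - 36917 = -36892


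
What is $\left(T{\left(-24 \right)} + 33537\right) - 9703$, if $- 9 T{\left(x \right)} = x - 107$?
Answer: $\frac{214637}{9} \approx 23849.0$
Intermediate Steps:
$T{\left(x \right)} = \frac{107}{9} - \frac{x}{9}$ ($T{\left(x \right)} = - \frac{x - 107}{9} = - \frac{-107 + x}{9} = \frac{107}{9} - \frac{x}{9}$)
$\left(T{\left(-24 \right)} + 33537\right) - 9703 = \left(\left(\frac{107}{9} - - \frac{8}{3}\right) + 33537\right) - 9703 = \left(\left(\frac{107}{9} + \frac{8}{3}\right) + 33537\right) - 9703 = \left(\frac{131}{9} + 33537\right) - 9703 = \frac{301964}{9} - 9703 = \frac{214637}{9}$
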